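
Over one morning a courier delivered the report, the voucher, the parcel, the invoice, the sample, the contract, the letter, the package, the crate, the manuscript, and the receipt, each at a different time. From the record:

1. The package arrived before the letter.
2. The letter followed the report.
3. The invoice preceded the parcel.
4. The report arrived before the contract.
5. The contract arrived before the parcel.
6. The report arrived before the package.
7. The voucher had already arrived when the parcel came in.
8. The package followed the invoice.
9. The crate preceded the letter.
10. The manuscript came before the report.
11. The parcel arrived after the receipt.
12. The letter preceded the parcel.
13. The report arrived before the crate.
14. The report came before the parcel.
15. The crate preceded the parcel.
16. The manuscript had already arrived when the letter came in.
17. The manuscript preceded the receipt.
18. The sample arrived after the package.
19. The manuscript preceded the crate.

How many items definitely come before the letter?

Directly stated before the letter: the crate, the manuscript, the package, and the report.
The invoice reaches the letter via the invoice → the package → the letter.
That's the crate, the invoice, the manuscript, the package, and the report — 5 in all.

5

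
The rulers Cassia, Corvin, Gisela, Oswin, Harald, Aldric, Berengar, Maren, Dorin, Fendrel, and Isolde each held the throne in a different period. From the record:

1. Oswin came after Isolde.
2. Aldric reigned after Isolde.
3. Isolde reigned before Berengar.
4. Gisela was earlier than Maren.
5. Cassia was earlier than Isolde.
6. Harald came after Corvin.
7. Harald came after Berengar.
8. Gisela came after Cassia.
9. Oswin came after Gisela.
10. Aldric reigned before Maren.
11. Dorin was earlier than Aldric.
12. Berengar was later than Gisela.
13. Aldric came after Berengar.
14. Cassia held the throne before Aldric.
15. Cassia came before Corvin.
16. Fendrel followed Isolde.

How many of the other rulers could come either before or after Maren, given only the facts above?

Forced before Maren: Aldric, Berengar, Cassia, Dorin, Gisela, and Isolde.
That leaves Corvin, Fendrel, Harald, and Oswin with no forced order relative to Maren — 4.

4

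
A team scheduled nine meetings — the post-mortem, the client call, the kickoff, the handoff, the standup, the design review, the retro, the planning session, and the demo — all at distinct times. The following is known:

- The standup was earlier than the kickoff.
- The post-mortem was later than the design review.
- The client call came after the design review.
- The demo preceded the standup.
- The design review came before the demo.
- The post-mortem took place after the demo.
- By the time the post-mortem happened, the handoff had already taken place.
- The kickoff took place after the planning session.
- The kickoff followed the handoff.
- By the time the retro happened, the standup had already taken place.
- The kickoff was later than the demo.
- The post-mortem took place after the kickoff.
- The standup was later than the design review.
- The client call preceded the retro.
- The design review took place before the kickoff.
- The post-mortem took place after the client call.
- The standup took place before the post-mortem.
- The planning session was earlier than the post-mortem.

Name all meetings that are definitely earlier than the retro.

Directly stated before the retro: the client call and the standup.
The demo reaches the retro via the demo → the standup → the retro.
The design review reaches the retro via the design review → the client call → the retro.
No chain forces the kickoff (or any of the others) ahead of the retro.

the client call, the demo, the design review, the standup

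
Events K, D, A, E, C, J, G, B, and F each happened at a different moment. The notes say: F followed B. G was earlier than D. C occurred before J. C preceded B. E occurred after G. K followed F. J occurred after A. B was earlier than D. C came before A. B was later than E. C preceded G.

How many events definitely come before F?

4

Directly stated before F: B.
C reaches F via C → B → F.
E reaches F via E → B → F.
G reaches F via G → E → B → F.
No chain forces K (or any of the others) ahead of F.
That's B, C, E, and G — 4 in all.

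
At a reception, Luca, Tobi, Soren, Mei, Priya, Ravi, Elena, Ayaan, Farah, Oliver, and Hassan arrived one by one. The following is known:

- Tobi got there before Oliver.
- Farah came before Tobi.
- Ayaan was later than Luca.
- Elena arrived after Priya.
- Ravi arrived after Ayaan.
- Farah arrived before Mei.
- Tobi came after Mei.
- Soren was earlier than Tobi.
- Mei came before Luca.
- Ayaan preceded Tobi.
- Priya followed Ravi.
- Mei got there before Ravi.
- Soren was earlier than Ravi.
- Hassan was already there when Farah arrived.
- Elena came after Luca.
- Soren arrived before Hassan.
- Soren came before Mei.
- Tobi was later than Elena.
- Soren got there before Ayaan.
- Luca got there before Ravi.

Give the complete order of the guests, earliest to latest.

Soren, Hassan, Farah, Mei, Luca, Ayaan, Ravi, Priya, Elena, Tobi, Oliver

The constraints fix every adjacent pair, so only one ordering works:
Soren → Hassan → Farah → Mei → Luca → Ayaan → Ravi → Priya → Elena → Tobi → Oliver.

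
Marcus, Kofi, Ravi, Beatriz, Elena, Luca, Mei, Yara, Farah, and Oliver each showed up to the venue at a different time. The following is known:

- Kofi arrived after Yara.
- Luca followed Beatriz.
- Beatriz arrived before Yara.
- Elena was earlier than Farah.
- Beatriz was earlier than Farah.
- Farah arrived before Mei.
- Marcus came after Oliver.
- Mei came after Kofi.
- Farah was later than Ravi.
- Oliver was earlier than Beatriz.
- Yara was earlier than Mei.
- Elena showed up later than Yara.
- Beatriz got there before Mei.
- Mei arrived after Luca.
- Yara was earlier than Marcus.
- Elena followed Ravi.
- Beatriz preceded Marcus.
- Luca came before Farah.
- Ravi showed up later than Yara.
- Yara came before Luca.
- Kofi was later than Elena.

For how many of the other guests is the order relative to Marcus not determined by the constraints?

6

Forced before Marcus: Beatriz, Oliver, and Yara.
That leaves Elena, Farah, Kofi, Luca, Mei, and Ravi with no forced order relative to Marcus — 6.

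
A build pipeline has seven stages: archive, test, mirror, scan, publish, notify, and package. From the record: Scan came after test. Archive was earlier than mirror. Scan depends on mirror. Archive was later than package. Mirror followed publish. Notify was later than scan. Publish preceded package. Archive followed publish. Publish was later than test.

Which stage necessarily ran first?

test

Test has a chain of constraints placing it before every other stage, so test must be first.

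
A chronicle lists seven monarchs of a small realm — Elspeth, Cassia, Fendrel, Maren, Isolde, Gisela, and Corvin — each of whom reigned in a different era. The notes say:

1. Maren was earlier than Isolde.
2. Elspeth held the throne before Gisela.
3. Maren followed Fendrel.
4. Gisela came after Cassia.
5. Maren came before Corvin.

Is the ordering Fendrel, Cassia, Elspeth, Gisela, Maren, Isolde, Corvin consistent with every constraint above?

yes

Check each stated constraint against the proposed order — e.g. Cassia is ahead of Gisela; Fendrel is ahead of Maren. Every pair is in the required order; nothing is violated.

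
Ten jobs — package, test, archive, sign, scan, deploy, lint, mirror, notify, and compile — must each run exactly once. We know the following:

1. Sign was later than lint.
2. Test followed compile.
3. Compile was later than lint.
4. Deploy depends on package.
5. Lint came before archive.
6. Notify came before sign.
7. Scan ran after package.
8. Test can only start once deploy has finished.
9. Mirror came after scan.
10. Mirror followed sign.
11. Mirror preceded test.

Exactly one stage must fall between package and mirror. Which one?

Tracing the constraints gives package → scan → mirror, so scan sits after package and before mirror.
No other stage is forced both after package and before mirror.

scan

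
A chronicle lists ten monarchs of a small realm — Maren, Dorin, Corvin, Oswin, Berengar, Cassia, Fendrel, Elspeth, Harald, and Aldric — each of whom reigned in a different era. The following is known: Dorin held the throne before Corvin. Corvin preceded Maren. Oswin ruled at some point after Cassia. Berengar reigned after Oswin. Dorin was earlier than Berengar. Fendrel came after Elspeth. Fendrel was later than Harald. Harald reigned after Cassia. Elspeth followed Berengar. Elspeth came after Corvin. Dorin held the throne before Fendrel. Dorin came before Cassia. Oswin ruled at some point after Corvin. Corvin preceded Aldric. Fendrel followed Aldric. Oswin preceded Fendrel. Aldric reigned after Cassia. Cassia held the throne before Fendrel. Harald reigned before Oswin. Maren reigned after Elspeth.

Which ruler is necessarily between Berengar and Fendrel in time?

Elspeth

Tracing the constraints gives Berengar → Elspeth → Fendrel, so Elspeth sits after Berengar and before Fendrel.
No other ruler is forced both after Berengar and before Fendrel.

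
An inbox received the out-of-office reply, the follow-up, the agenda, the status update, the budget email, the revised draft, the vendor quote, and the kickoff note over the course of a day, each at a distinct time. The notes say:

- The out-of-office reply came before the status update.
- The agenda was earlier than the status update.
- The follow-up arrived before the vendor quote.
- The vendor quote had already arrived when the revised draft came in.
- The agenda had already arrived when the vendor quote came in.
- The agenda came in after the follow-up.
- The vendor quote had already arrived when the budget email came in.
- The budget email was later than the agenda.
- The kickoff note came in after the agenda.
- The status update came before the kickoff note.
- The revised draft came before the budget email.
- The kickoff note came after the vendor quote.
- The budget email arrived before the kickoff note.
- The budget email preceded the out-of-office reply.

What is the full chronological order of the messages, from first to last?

the follow-up, the agenda, the vendor quote, the revised draft, the budget email, the out-of-office reply, the status update, the kickoff note

The constraints fix every adjacent pair, so only one ordering works:
the follow-up → the agenda → the vendor quote → the revised draft → the budget email → the out-of-office reply → the status update → the kickoff note.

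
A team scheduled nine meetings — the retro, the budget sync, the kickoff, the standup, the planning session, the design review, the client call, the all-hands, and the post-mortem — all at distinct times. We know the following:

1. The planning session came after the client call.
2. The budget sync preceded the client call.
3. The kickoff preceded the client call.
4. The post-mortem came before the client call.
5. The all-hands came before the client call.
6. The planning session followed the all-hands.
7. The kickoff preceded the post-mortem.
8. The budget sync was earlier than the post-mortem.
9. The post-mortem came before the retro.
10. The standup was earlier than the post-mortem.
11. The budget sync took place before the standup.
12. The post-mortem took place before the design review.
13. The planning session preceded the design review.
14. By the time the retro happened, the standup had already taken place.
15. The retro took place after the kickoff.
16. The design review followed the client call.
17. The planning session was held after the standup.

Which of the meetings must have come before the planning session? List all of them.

the all-hands, the budget sync, the client call, the kickoff, the post-mortem, the standup

Directly stated before the planning session: the all-hands, the client call, and the standup.
The budget sync reaches the planning session via the budget sync → the standup → the planning session.
The kickoff reaches the planning session via the kickoff → the client call → the planning session.
The post-mortem reaches the planning session via the post-mortem → the client call → the planning session.
No chain forces the retro (or any of the others) ahead of the planning session.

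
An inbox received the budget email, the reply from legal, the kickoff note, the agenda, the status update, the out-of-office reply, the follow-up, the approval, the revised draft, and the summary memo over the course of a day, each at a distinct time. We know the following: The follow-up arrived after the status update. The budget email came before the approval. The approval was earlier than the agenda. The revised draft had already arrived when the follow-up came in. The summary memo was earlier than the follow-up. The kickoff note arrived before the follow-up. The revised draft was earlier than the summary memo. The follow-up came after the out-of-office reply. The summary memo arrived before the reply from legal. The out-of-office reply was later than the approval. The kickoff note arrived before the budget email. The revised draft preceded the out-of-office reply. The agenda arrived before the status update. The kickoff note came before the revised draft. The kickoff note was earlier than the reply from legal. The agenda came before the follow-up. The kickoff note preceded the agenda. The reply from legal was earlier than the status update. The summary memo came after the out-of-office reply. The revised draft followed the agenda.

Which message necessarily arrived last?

Every other message has a chain of constraints placing it before the follow-up, so the follow-up is last.

the follow-up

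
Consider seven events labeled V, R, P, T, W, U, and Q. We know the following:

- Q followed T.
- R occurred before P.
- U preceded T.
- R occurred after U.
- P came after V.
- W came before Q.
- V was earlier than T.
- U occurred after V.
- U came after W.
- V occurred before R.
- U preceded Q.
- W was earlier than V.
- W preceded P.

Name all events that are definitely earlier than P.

R, U, V, W

Directly stated before P: R, V, and W.
U reaches P via U → R → P.
No chain forces Q (or any of the others) ahead of P.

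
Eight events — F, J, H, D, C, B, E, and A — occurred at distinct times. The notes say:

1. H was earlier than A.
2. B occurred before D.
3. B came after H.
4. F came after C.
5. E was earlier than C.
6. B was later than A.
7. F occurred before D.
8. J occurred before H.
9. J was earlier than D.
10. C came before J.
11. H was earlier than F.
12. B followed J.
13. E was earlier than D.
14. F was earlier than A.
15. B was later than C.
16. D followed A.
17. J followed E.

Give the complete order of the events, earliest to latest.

E, C, J, H, F, A, B, D

The constraints fix every adjacent pair, so only one ordering works:
E → C → J → H → F → A → B → D.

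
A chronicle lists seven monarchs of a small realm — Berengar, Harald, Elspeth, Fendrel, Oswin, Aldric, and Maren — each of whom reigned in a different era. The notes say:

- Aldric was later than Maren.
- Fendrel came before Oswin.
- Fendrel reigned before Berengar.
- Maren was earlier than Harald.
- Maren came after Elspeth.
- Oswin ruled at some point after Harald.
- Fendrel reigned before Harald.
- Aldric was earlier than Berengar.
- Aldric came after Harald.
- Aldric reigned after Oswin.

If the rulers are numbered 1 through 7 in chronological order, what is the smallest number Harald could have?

4

Elspeth, Fendrel, and Maren must all come before Harald — 3 forced predecessors.
Nothing else is forced ahead of Harald, so their earliest slot is position 3 + 1 = 4.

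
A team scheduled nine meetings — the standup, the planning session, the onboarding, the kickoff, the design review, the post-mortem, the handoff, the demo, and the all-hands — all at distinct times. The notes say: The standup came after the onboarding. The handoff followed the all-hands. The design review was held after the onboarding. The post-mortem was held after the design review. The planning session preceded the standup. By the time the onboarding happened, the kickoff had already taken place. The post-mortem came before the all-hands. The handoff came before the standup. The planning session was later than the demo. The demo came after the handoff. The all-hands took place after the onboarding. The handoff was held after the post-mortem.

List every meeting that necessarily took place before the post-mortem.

Directly stated before the post-mortem: the design review.
The kickoff reaches the post-mortem via the kickoff → the onboarding → the design review → the post-mortem.
The onboarding reaches the post-mortem via the onboarding → the design review → the post-mortem.
No chain forces the handoff (or any of the others) ahead of the post-mortem.

the design review, the kickoff, the onboarding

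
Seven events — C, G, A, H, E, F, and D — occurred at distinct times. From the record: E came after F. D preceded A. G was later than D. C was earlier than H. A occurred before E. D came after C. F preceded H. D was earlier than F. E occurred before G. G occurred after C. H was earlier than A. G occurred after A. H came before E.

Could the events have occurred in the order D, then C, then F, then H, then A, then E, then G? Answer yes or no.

The constraints require C before D, but in the proposed sequence D appears ahead of C. That one violation is enough.

no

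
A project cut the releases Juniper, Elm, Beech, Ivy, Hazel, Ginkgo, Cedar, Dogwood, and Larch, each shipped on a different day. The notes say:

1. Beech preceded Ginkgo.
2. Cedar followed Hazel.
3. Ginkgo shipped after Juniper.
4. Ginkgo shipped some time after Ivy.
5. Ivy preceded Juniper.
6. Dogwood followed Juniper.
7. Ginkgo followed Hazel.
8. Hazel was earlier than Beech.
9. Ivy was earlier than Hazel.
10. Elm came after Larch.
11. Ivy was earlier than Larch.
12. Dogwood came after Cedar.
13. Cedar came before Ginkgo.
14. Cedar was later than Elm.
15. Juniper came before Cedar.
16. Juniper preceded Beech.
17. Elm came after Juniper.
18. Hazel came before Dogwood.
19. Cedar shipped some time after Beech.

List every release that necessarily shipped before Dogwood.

Directly stated before Dogwood: Cedar, Hazel, and Juniper.
Beech reaches Dogwood via Beech → Cedar → Dogwood.
Elm reaches Dogwood via Elm → Cedar → Dogwood.
Ivy reaches Dogwood via Ivy → Hazel → Dogwood.
Likewise Larch reaches Dogwood by chaining the stated constraints.
No chain forces Ginkgo ahead of Dogwood.

Beech, Cedar, Elm, Hazel, Ivy, Juniper, Larch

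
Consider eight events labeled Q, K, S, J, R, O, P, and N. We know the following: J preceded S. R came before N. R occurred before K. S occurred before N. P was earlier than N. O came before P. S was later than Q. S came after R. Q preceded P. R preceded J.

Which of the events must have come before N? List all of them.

Directly stated before N: P, R, and S.
J reaches N via J → S → N.
O reaches N via O → P → N.
Q reaches N via Q → P → N.
No chain forces K ahead of N.

J, O, P, Q, R, S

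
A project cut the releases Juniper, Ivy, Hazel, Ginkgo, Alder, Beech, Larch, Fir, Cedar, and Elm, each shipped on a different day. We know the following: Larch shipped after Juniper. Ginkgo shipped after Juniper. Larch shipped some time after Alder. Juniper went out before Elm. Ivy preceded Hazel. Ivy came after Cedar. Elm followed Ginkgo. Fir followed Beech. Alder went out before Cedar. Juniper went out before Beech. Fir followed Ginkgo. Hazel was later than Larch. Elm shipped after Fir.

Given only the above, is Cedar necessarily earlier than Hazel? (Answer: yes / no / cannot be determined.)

yes

Chain the constraints: Cedar → Ivy → Hazel. Each link is directly stated, so Cedar comes before Hazel.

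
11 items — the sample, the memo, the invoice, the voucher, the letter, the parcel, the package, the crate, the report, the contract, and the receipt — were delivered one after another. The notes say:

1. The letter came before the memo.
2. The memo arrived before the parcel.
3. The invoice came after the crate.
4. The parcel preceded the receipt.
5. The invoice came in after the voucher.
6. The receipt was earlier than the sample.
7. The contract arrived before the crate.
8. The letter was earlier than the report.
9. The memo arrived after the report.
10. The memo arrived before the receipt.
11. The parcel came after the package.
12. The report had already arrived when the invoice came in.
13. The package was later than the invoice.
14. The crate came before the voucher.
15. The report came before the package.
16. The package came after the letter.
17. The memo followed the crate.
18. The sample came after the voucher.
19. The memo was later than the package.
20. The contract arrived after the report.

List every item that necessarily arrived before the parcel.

the contract, the crate, the invoice, the letter, the memo, the package, the report, the voucher

Directly stated before the parcel: the memo and the package.
The contract reaches the parcel via the contract → the crate → the memo → the parcel.
The crate reaches the parcel via the crate → the memo → the parcel.
The invoice reaches the parcel via the invoice → the package → the parcel.
Likewise the letter, the report, and the voucher each reach the parcel by chaining the stated constraints.
No chain forces the sample (or any of the others) ahead of the parcel.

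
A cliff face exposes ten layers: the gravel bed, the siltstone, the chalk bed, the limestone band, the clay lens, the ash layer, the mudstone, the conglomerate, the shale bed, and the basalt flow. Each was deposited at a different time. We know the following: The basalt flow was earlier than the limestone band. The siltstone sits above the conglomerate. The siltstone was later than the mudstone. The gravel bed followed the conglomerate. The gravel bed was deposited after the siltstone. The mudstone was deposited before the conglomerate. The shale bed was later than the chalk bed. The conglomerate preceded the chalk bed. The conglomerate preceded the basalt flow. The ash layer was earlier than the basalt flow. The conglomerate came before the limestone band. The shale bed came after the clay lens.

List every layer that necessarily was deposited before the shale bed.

the chalk bed, the clay lens, the conglomerate, the mudstone

Directly stated before the shale bed: the chalk bed and the clay lens.
The conglomerate reaches the shale bed via the conglomerate → the chalk bed → the shale bed.
The mudstone reaches the shale bed via the mudstone → the conglomerate → the chalk bed → the shale bed.
No chain forces the ash layer (or any of the others) ahead of the shale bed.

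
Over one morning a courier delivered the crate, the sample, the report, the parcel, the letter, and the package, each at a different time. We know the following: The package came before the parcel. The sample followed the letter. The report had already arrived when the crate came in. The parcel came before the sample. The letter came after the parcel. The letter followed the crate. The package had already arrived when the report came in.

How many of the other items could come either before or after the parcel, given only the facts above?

Forced before the parcel: the package; forced after the parcel: the letter and the sample.
That leaves the crate and the report with no forced order relative to the parcel — 2.

2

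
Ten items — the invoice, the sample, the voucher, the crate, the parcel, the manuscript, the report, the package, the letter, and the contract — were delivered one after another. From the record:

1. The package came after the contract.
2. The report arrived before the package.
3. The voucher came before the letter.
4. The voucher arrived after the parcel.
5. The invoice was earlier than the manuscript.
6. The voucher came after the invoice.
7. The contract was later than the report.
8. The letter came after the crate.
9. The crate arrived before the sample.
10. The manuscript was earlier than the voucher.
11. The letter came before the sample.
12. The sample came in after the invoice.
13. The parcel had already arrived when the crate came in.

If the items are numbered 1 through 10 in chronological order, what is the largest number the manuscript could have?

7

The manuscript must come before the letter, the sample, and the voucher — 3 items forced after it.
Everything else can be placed before the manuscript in some valid order, so the manuscript can sit as late as position 10 − 3 = 7.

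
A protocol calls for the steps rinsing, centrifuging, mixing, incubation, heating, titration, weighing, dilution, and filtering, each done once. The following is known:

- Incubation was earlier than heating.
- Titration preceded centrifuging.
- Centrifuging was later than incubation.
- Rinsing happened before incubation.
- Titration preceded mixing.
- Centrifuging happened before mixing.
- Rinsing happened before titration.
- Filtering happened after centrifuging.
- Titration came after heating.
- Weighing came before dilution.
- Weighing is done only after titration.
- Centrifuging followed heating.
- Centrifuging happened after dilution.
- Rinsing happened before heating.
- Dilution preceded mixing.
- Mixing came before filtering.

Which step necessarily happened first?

Rinsing has a chain of constraints placing it before every other step, so rinsing must be first.

rinsing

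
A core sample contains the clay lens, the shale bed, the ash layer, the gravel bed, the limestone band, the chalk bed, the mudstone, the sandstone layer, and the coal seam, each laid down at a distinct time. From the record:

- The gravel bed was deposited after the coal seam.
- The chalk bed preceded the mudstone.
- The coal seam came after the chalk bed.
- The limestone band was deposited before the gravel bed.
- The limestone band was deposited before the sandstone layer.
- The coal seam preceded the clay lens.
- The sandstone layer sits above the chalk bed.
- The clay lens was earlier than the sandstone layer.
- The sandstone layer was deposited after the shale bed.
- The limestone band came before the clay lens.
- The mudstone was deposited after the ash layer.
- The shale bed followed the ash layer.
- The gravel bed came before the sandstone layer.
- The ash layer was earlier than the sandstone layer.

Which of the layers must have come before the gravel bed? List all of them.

the chalk bed, the coal seam, the limestone band

Directly stated before the gravel bed: the coal seam and the limestone band.
The chalk bed reaches the gravel bed via the chalk bed → the coal seam → the gravel bed.
No chain forces the clay lens (or any of the others) ahead of the gravel bed.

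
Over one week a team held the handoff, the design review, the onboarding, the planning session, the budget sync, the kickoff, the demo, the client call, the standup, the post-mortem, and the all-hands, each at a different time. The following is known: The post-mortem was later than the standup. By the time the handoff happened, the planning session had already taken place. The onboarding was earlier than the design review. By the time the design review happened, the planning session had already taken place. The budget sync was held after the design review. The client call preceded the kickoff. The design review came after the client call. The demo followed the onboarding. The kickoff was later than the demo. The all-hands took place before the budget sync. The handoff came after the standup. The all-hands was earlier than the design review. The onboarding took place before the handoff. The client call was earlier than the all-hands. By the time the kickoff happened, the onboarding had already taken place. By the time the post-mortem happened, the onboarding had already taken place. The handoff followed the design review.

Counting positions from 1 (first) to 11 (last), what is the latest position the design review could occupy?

The design review must come before the budget sync and the handoff — 2 meetings forced after it.
Everything else can be placed before the design review in some valid order, so the design review can sit as late as position 11 − 2 = 9.

9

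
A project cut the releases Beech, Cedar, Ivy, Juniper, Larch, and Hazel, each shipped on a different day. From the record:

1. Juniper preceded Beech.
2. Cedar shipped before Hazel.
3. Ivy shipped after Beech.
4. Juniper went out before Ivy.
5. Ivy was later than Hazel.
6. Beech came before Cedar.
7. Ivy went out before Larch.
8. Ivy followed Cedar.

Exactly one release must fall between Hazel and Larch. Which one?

Tracing the constraints gives Hazel → Ivy → Larch, so Ivy sits after Hazel and before Larch.
No other release is forced both after Hazel and before Larch.

Ivy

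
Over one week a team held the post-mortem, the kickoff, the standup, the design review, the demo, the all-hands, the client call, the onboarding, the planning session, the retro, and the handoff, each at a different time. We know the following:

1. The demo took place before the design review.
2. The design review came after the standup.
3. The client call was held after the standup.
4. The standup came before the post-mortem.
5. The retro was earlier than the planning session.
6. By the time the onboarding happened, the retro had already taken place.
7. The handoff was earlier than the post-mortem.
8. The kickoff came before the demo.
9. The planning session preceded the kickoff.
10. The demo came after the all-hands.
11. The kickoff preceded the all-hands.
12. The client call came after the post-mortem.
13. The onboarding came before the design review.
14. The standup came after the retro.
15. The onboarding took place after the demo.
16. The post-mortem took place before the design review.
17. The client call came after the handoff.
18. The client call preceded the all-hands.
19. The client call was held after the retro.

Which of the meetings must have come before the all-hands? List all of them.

the client call, the handoff, the kickoff, the planning session, the post-mortem, the retro, the standup

Directly stated before the all-hands: the client call and the kickoff.
The handoff reaches the all-hands via the handoff → the client call → the all-hands.
The planning session reaches the all-hands via the planning session → the kickoff → the all-hands.
The post-mortem reaches the all-hands via the post-mortem → the client call → the all-hands.
Likewise the retro and the standup each reach the all-hands by chaining the stated constraints.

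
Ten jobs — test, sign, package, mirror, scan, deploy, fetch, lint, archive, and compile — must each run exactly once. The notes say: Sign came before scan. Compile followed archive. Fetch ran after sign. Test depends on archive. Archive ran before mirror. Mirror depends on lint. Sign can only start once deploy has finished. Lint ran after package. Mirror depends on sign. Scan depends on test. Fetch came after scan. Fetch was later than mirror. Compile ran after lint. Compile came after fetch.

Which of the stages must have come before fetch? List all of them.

Directly stated before fetch: mirror, scan, and sign.
Archive reaches fetch via archive → mirror → fetch.
Deploy reaches fetch via deploy → sign → fetch.
Lint reaches fetch via lint → mirror → fetch.
Likewise package and test each reach fetch by chaining the stated constraints.

archive, deploy, lint, mirror, package, scan, sign, test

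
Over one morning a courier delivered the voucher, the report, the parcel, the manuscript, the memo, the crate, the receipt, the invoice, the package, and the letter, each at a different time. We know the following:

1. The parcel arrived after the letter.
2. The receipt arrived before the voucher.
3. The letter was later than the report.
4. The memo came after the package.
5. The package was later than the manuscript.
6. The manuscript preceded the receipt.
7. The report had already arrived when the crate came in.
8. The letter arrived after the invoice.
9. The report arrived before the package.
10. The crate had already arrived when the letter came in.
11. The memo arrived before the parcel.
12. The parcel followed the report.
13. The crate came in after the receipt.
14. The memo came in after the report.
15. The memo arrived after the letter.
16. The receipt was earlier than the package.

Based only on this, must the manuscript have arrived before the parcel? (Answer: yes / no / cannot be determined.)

Chain the constraints: the manuscript → the package → the memo → the parcel. Each link is directly stated, so the manuscript comes before the parcel.

yes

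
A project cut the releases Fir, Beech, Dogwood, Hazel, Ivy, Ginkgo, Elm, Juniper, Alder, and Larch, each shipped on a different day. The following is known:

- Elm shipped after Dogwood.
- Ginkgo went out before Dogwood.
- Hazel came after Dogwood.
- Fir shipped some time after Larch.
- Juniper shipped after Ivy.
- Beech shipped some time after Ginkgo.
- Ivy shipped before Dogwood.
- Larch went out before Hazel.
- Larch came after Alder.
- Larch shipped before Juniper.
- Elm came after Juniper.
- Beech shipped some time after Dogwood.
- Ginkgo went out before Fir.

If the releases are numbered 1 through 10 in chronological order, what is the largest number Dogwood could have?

7

Dogwood must come before Beech, Elm, and Hazel — 3 releases forced after it.
Everything else can be placed before Dogwood in some valid order, so Dogwood can sit as late as position 10 − 3 = 7.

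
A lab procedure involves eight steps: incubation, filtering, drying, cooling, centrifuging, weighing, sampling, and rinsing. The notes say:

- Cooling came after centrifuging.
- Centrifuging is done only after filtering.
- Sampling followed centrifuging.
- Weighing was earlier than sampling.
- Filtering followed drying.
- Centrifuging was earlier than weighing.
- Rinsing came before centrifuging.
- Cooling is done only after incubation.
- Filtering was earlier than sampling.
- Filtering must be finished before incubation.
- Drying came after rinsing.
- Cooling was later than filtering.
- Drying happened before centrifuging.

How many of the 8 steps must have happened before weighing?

Directly stated before weighing: centrifuging.
Drying reaches weighing via drying → centrifuging → weighing.
Filtering reaches weighing via filtering → centrifuging → weighing.
Rinsing reaches weighing via rinsing → centrifuging → weighing.
That's centrifuging, drying, filtering, and rinsing — 4 in all.

4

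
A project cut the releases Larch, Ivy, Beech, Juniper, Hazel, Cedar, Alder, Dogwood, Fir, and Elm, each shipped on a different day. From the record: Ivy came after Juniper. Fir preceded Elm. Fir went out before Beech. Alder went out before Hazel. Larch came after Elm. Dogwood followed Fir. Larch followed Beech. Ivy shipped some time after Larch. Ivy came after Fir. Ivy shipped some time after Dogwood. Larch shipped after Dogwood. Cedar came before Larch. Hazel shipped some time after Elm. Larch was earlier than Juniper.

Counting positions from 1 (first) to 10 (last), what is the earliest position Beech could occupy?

2

Fir must come before Beech — 1 forced predecessor.
Nothing else is forced ahead of Beech, so its earliest slot is position 1 + 1 = 2.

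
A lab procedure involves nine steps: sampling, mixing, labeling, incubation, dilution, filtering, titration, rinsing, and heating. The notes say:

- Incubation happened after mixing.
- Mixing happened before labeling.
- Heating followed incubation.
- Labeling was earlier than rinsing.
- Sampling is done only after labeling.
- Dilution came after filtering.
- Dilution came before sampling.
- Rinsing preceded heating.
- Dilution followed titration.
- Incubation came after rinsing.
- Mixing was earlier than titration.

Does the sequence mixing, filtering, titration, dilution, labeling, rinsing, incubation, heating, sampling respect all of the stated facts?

Check each stated constraint against the proposed order — e.g. dilution is ahead of sampling; mixing is ahead of incubation. Every pair is in the required order; nothing is violated.

yes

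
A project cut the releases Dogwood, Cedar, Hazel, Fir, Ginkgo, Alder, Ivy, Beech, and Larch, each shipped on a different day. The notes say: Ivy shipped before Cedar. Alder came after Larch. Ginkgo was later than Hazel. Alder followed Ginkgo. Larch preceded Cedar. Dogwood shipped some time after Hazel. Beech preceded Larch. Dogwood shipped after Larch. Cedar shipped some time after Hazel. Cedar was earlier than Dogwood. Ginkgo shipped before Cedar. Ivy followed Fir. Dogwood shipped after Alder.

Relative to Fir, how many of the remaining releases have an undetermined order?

5

Forced after Fir: Cedar, Dogwood, and Ivy.
That leaves Alder, Beech, Ginkgo, Hazel, and Larch with no forced order relative to Fir — 5.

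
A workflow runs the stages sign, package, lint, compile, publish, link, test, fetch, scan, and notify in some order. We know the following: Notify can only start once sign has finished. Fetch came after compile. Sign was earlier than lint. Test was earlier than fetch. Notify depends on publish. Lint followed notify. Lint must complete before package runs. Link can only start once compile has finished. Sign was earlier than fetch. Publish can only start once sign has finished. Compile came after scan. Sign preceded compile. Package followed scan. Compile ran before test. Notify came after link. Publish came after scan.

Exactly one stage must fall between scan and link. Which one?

compile

Tracing the constraints gives scan → compile → link, so compile sits after scan and before link.
No other stage is forced both after scan and before link.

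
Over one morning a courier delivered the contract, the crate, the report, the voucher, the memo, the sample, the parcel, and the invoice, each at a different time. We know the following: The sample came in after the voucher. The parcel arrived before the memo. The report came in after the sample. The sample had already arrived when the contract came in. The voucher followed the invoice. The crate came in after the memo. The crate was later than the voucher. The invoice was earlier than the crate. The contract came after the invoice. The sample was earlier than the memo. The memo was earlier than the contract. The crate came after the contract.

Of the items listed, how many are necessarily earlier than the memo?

Directly stated before the memo: the parcel and the sample.
The invoice reaches the memo via the invoice → the voucher → the sample → the memo.
The voucher reaches the memo via the voucher → the sample → the memo.
No chain forces the crate (or any of the others) ahead of the memo.
That's the invoice, the parcel, the sample, and the voucher — 4 in all.

4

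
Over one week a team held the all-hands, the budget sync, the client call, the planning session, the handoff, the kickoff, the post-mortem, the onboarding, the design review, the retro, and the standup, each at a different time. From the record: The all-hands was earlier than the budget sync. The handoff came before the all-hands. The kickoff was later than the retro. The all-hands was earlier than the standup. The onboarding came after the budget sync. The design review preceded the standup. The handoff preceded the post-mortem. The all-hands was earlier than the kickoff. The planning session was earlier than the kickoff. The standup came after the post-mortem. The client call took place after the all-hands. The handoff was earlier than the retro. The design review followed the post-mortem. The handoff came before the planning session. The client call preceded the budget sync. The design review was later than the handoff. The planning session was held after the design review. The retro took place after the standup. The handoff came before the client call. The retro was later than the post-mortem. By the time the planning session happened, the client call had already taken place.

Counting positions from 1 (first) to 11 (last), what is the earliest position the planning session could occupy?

6

The all-hands, the client call, the design review, the handoff, and the post-mortem must all come before the planning session — 5 forced predecessors.
Nothing else is forced ahead of the planning session, so its earliest slot is position 5 + 1 = 6.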